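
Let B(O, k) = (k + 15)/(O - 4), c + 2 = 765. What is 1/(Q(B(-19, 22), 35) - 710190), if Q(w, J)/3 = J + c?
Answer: -1/707796 ≈ -1.4128e-6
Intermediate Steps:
c = 763 (c = -2 + 765 = 763)
B(O, k) = (15 + k)/(-4 + O)
Q(w, J) = 2289 + 3*J (Q(w, J) = 3*(J + 763) = 3*(763 + J) = 2289 + 3*J)
1/(Q(B(-19, 22), 35) - 710190) = 1/((2289 + 3*35) - 710190) = 1/((2289 + 105) - 710190) = 1/(2394 - 710190) = 1/(-707796) = -1/707796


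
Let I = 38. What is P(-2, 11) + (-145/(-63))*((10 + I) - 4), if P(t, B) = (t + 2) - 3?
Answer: 6191/63 ≈ 98.270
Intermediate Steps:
P(t, B) = -1 + t (P(t, B) = (2 + t) - 3 = -1 + t)
P(-2, 11) + (-145/(-63))*((10 + I) - 4) = (-1 - 2) + (-145/(-63))*((10 + 38) - 4) = -3 + (-145*(-1/63))*(48 - 4) = -3 + (145/63)*44 = -3 + 6380/63 = 6191/63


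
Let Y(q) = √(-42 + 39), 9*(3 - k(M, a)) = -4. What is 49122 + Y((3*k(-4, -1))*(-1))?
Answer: 49122 + I*√3 ≈ 49122.0 + 1.732*I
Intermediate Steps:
k(M, a) = 31/9 (k(M, a) = 3 - ⅑*(-4) = 3 + 4/9 = 31/9)
Y(q) = I*√3 (Y(q) = √(-3) = I*√3)
49122 + Y((3*k(-4, -1))*(-1)) = 49122 + I*√3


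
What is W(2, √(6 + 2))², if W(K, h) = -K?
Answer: 4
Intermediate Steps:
W(2, √(6 + 2))² = (-1*2)² = (-2)² = 4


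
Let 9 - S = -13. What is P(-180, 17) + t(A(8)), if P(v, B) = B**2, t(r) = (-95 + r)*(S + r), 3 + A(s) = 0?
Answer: -1573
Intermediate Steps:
S = 22 (S = 9 - 1*(-13) = 9 + 13 = 22)
A(s) = -3 (A(s) = -3 + 0 = -3)
t(r) = (-95 + r)*(22 + r)
P(-180, 17) + t(A(8)) = 17**2 + (-2090 + (-3)**2 - 73*(-3)) = 289 + (-2090 + 9 + 219) = 289 - 1862 = -1573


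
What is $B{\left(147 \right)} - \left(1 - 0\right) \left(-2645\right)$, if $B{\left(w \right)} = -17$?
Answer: $2628$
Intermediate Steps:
$B{\left(147 \right)} - \left(1 - 0\right) \left(-2645\right) = -17 - \left(1 - 0\right) \left(-2645\right) = -17 - \left(1 + 0\right) \left(-2645\right) = -17 - 1 \left(-2645\right) = -17 - -2645 = -17 + 2645 = 2628$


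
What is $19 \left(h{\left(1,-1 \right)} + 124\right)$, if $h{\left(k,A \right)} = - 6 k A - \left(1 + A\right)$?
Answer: $2470$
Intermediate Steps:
$h{\left(k,A \right)} = -1 - A - 6 A k$ ($h{\left(k,A \right)} = - 6 A k - \left(1 + A\right) = -1 - A - 6 A k$)
$19 \left(h{\left(1,-1 \right)} + 124\right) = 19 \left(\left(-1 - -1 - \left(-6\right) 1\right) + 124\right) = 19 \left(\left(-1 + 1 + 6\right) + 124\right) = 19 \left(6 + 124\right) = 19 \cdot 130 = 2470$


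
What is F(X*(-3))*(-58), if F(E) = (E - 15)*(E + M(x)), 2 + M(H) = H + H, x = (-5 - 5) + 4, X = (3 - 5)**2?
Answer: -40716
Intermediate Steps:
X = 4 (X = (-2)**2 = 4)
x = -6 (x = -10 + 4 = -6)
M(H) = -2 + 2*H (M(H) = -2 + (H + H) = -2 + 2*H)
F(E) = (-15 + E)*(-14 + E) (F(E) = (E - 15)*(E + (-2 + 2*(-6))) = (-15 + E)*(E + (-2 - 12)) = (-15 + E)*(E - 14) = (-15 + E)*(-14 + E))
F(X*(-3))*(-58) = (210 + (4*(-3))**2 - 116*(-3))*(-58) = (210 + (-12)**2 - 29*(-12))*(-58) = (210 + 144 + 348)*(-58) = 702*(-58) = -40716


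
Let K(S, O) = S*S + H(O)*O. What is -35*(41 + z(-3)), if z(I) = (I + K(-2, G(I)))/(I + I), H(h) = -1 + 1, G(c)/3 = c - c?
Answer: -8575/6 ≈ -1429.2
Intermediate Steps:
G(c) = 0 (G(c) = 3*(c - c) = 3*0 = 0)
H(h) = 0
K(S, O) = S**2 (K(S, O) = S*S + 0*O = S**2 + 0 = S**2)
z(I) = (4 + I)/(2*I) (z(I) = (I + (-2)**2)/(I + I) = (I + 4)/((2*I)) = (4 + I)*(1/(2*I)) = (4 + I)/(2*I))
-35*(41 + z(-3)) = -35*(41 + (1/2)*(4 - 3)/(-3)) = -35*(41 + (1/2)*(-1/3)*1) = -35*(41 - 1/6) = -35*245/6 = -8575/6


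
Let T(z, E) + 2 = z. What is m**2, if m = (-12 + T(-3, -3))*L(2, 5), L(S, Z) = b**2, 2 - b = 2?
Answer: 0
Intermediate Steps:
b = 0 (b = 2 - 1*2 = 2 - 2 = 0)
T(z, E) = -2 + z
L(S, Z) = 0 (L(S, Z) = 0**2 = 0)
m = 0 (m = (-12 + (-2 - 3))*0 = (-12 - 5)*0 = -17*0 = 0)
m**2 = 0**2 = 0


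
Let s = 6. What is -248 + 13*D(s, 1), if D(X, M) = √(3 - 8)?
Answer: -248 + 13*I*√5 ≈ -248.0 + 29.069*I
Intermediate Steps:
D(X, M) = I*√5 (D(X, M) = √(-5) = I*√5)
-248 + 13*D(s, 1) = -248 + 13*(I*√5) = -248 + 13*I*√5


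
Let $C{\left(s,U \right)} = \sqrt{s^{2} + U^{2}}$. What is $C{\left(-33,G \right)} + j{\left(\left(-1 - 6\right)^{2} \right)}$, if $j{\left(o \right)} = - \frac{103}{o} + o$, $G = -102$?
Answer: $\frac{2298}{49} + 3 \sqrt{1277} \approx 154.1$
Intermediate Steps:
$C{\left(s,U \right)} = \sqrt{U^{2} + s^{2}}$
$j{\left(o \right)} = o - \frac{103}{o}$
$C{\left(-33,G \right)} + j{\left(\left(-1 - 6\right)^{2} \right)} = \sqrt{\left(-102\right)^{2} + \left(-33\right)^{2}} + \left(\left(-1 - 6\right)^{2} - \frac{103}{\left(-1 - 6\right)^{2}}\right) = \sqrt{10404 + 1089} + \left(\left(-7\right)^{2} - \frac{103}{\left(-7\right)^{2}}\right) = \sqrt{11493} + \left(49 - \frac{103}{49}\right) = 3 \sqrt{1277} + \left(49 - \frac{103}{49}\right) = 3 \sqrt{1277} + \frac{2298}{49} = \frac{2298}{49} + 3 \sqrt{1277}$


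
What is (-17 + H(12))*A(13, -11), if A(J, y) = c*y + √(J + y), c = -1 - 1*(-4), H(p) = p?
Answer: 165 - 5*√2 ≈ 157.93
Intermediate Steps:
c = 3 (c = -1 + 4 = 3)
A(J, y) = √(J + y) + 3*y (A(J, y) = 3*y + √(J + y) = √(J + y) + 3*y)
(-17 + H(12))*A(13, -11) = (-17 + 12)*(√(13 - 11) + 3*(-11)) = -5*(√2 - 33) = -5*(-33 + √2) = 165 - 5*√2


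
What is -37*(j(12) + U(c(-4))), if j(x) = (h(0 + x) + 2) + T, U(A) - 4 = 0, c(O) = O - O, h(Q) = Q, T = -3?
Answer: -555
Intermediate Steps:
c(O) = 0
U(A) = 4 (U(A) = 4 + 0 = 4)
j(x) = -1 + x (j(x) = ((0 + x) + 2) - 3 = (x + 2) - 3 = (2 + x) - 3 = -1 + x)
-37*(j(12) + U(c(-4))) = -37*((-1 + 12) + 4) = -37*(11 + 4) = -37*15 = -555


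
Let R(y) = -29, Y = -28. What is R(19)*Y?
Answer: 812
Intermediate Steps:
R(19)*Y = -29*(-28) = 812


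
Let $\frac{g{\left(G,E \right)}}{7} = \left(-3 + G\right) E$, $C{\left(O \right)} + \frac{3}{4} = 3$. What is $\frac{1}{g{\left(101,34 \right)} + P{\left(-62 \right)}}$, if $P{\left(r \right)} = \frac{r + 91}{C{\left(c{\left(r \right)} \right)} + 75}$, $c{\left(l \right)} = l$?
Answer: $\frac{309}{7207232} \approx 4.2874 \cdot 10^{-5}$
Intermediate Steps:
$C{\left(O \right)} = \frac{9}{4}$ ($C{\left(O \right)} = - \frac{3}{4} + 3 = \frac{9}{4}$)
$g{\left(G,E \right)} = 7 E \left(-3 + G\right)$ ($g{\left(G,E \right)} = 7 \left(-3 + G\right) E = 7 E \left(-3 + G\right)$)
$P{\left(r \right)} = \frac{364}{309} + \frac{4 r}{309}$ ($P{\left(r \right)} = \frac{r + 91}{\frac{9}{4} + 75} = \frac{91 + r}{\frac{309}{4}} = \left(91 + r\right) \frac{4}{309} = \frac{364}{309} + \frac{4 r}{309}$)
$\frac{1}{g{\left(101,34 \right)} + P{\left(-62 \right)}} = \frac{1}{7 \cdot 34 \left(-3 + 101\right) + \left(\frac{364}{309} + \frac{4}{309} \left(-62\right)\right)} = \frac{1}{7 \cdot 34 \cdot 98 + \left(\frac{364}{309} - \frac{248}{309}\right)} = \frac{1}{23324 + \frac{116}{309}} = \frac{1}{\frac{7207232}{309}} = \frac{309}{7207232}$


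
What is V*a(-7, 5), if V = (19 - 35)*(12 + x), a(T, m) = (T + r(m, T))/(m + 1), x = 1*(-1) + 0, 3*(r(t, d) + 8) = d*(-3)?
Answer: 704/3 ≈ 234.67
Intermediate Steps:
r(t, d) = -8 - d (r(t, d) = -8 + (d*(-3))/3 = -8 + (-3*d)/3 = -8 - d)
x = -1 (x = -1 + 0 = -1)
a(T, m) = -8/(1 + m) (a(T, m) = (T + (-8 - T))/(m + 1) = -8/(1 + m))
V = -176 (V = (19 - 35)*(12 - 1) = -16*11 = -176)
V*a(-7, 5) = -(-1408)/(1 + 5) = -(-1408)/6 = -176*(-4/3) = 704/3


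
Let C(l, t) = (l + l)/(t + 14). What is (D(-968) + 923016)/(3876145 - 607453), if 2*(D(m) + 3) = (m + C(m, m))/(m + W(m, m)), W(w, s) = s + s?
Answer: 188690263/668214036 ≈ 0.28238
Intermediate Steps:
W(w, s) = 2*s
C(l, t) = 2*l/(14 + t) (C(l, t) = (2*l)/(14 + t) = 2*l/(14 + t))
D(m) = -3 + (m + 2*m/(14 + m))/(6*m) (D(m) = -3 + ((m + 2*m/(14 + m))/(m + 2*m))/2 = -3 + ((m + 2*m/(14 + m))/((3*m)))/2 = -3 + ((m + 2*m/(14 + m))*(1/(3*m)))/2 = -3 + ((m + 2*m/(14 + m))/(3*m))/2 = -3 + (m + 2*m/(14 + m))/(6*m))
(D(-968) + 923016)/(3876145 - 607453) = ((-236 - 17*(-968))/(6*(14 - 968)) + 923016)/(3876145 - 607453) = ((⅙)*(-236 + 16456)/(-954) + 923016)/3268692 = ((⅙)*(-1/954)*16220 + 923016)*(1/3268692) = (-4055/1431 + 923016)*(1/3268692) = (1320831841/1431)*(1/3268692) = 188690263/668214036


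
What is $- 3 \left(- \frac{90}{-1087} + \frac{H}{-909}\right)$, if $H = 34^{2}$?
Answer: $\frac{1174762}{329361} \approx 3.5668$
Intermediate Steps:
$H = 1156$
$- 3 \left(- \frac{90}{-1087} + \frac{H}{-909}\right) = - 3 \left(- \frac{90}{-1087} + \frac{1156}{-909}\right) = - 3 \left(\left(-90\right) \left(- \frac{1}{1087}\right) + 1156 \left(- \frac{1}{909}\right)\right) = - 3 \left(\frac{90}{1087} - \frac{1156}{909}\right) = \left(-3\right) \left(- \frac{1174762}{988083}\right) = \frac{1174762}{329361}$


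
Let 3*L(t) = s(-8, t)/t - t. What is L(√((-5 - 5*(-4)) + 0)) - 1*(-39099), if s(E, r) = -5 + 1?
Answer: 39099 - 19*√15/45 ≈ 39097.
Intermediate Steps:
s(E, r) = -4
L(t) = -4/(3*t) - t/3 (L(t) = (-4/t - t)/3 = (-t - 4/t)/3 = -4/(3*t) - t/3)
L(√((-5 - 5*(-4)) + 0)) - 1*(-39099) = (-4 - (√((-5 - 5*(-4)) + 0))²)/(3*(√((-5 - 5*(-4)) + 0))) - 1*(-39099) = (-4 - (√((-5 + 20) + 0))²)/(3*(√((-5 + 20) + 0))) + 39099 = (-4 - (√(15 + 0))²)/(3*(√(15 + 0))) + 39099 = (-4 - (√15)²)/(3*(√15)) + 39099 = (√15/15)*(-4 - 1*15)/3 + 39099 = (√15/15)*(-4 - 15)/3 + 39099 = (⅓)*(√15/15)*(-19) + 39099 = -19*√15/45 + 39099 = 39099 - 19*√15/45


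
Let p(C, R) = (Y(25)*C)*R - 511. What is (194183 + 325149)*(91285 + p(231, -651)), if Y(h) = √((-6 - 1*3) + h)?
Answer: -265248819000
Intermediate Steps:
Y(h) = √(-9 + h) (Y(h) = √((-6 - 3) + h) = √(-9 + h))
p(C, R) = -511 + 4*C*R (p(C, R) = (√(-9 + 25)*C)*R - 511 = (√16*C)*R - 511 = (4*C)*R - 511 = 4*C*R - 511 = -511 + 4*C*R)
(194183 + 325149)*(91285 + p(231, -651)) = (194183 + 325149)*(91285 + (-511 + 4*231*(-651))) = 519332*(91285 + (-511 - 601524)) = 519332*(91285 - 602035) = 519332*(-510750) = -265248819000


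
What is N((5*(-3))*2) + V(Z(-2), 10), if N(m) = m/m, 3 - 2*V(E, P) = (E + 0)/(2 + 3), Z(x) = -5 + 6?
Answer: 12/5 ≈ 2.4000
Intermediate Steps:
Z(x) = 1
V(E, P) = 3/2 - E/10 (V(E, P) = 3/2 - (E + 0)/(2*(2 + 3)) = 3/2 - E/(2*5) = 3/2 - E/10)
N(m) = 1
N((5*(-3))*2) + V(Z(-2), 10) = 1 + (3/2 - ⅒*1) = 1 + (3/2 - ⅒) = 1 + 7/5 = 12/5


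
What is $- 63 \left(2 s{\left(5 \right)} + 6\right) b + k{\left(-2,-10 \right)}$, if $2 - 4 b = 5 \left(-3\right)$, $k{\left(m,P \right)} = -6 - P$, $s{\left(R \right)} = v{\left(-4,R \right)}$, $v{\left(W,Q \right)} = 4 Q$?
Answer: $- \frac{24625}{2} \approx -12313.0$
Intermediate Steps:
$s{\left(R \right)} = 4 R$
$b = \frac{17}{4}$ ($b = \frac{1}{2} - \frac{5 \left(-3\right)}{4} = \frac{1}{2} - - \frac{15}{4} = \frac{1}{2} + \frac{15}{4} = \frac{17}{4} \approx 4.25$)
$- 63 \left(2 s{\left(5 \right)} + 6\right) b + k{\left(-2,-10 \right)} = - 63 \left(2 \cdot 4 \cdot 5 + 6\right) \frac{17}{4} - -4 = - 63 \left(2 \cdot 20 + 6\right) \frac{17}{4} + \left(-6 + 10\right) = - 63 \left(40 + 6\right) \frac{17}{4} + 4 = - 63 \cdot 46 \cdot \frac{17}{4} + 4 = \left(-63\right) \frac{391}{2} + 4 = - \frac{24633}{2} + 4 = - \frac{24625}{2}$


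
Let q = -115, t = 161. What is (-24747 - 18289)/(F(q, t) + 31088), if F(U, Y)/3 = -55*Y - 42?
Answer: -43036/4397 ≈ -9.7876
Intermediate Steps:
F(U, Y) = -126 - 165*Y (F(U, Y) = 3*(-55*Y - 42) = 3*(-42 - 55*Y) = -126 - 165*Y)
(-24747 - 18289)/(F(q, t) + 31088) = (-24747 - 18289)/((-126 - 165*161) + 31088) = -43036/((-126 - 26565) + 31088) = -43036/(-26691 + 31088) = -43036/4397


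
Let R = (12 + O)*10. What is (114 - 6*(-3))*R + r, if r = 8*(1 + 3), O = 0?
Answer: 15872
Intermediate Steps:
R = 120 (R = (12 + 0)*10 = 12*10 = 120)
r = 32 (r = 8*4 = 32)
(114 - 6*(-3))*R + r = (114 - 6*(-3))*120 + 32 = (114 - 1*(-18))*120 + 32 = (114 + 18)*120 + 32 = 132*120 + 32 = 15840 + 32 = 15872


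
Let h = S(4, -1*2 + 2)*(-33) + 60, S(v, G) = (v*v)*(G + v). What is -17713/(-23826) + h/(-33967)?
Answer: 650548423/809297742 ≈ 0.80384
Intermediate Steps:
S(v, G) = v²*(G + v)
h = -2052 (h = (4²*((-1*2 + 2) + 4))*(-33) + 60 = (16*((-2 + 2) + 4))*(-33) + 60 = (16*(0 + 4))*(-33) + 60 = (16*4)*(-33) + 60 = 64*(-33) + 60 = -2112 + 60 = -2052)
-17713/(-23826) + h/(-33967) = -17713/(-23826) - 2052/(-33967) = -17713*(-1/23826) - 2052*(-1/33967) = 17713/23826 + 2052/33967 = 650548423/809297742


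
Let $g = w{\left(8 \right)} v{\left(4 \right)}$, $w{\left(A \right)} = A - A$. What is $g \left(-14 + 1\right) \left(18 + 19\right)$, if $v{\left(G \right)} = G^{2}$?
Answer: $0$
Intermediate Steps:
$w{\left(A \right)} = 0$
$g = 0$ ($g = 0 \cdot 4^{2} = 0 \cdot 16 = 0$)
$g \left(-14 + 1\right) \left(18 + 19\right) = 0 \left(-14 + 1\right) \left(18 + 19\right) = 0 \left(\left(-13\right) 37\right) = 0 \left(-481\right) = 0$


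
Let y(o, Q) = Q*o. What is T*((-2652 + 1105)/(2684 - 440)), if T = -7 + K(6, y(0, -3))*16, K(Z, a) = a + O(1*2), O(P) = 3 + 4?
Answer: -3185/44 ≈ -72.386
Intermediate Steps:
O(P) = 7
K(Z, a) = 7 + a (K(Z, a) = a + 7 = 7 + a)
T = 105 (T = -7 + (7 - 3*0)*16 = -7 + (7 + 0)*16 = -7 + 7*16 = -7 + 112 = 105)
T*((-2652 + 1105)/(2684 - 440)) = 105*((-2652 + 1105)/(2684 - 440)) = 105*(-1547/2244) = 105*(-1547*1/2244) = 105*(-91/132) = -3185/44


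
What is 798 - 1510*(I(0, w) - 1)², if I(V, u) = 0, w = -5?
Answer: -712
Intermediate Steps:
798 - 1510*(I(0, w) - 1)² = 798 - 1510*(0 - 1)² = 798 - 1510*(-1)² = 798 - 1510*1 = 798 - 1510 = -712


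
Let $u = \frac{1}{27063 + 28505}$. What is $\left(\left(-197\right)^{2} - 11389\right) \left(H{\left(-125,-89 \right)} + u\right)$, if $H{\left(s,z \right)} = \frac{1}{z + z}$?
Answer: $- \frac{189849225}{1236388} \approx -153.55$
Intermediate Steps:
$H{\left(s,z \right)} = \frac{1}{2 z}$
$u = \frac{1}{55568} \approx 1.7996 \cdot 10^{-5}$
$\left(\left(-197\right)^{2} - 11389\right) \left(H{\left(-125,-89 \right)} + u\right) = \left(\left(-197\right)^{2} - 11389\right) \left(\frac{1}{2 \left(-89\right)} + \frac{1}{55568}\right) = \left(38809 - 11389\right) \left(\frac{1}{2} \left(- \frac{1}{89}\right) + \frac{1}{55568}\right) = 27420 \left(- \frac{1}{178} + \frac{1}{55568}\right) = 27420 \left(- \frac{27695}{4945552}\right) = - \frac{189849225}{1236388}$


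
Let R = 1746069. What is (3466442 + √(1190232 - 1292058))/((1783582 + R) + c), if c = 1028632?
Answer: 3466442/4558283 + 3*I*√11314/4558283 ≈ 0.76047 + 7.0005e-5*I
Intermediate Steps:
(3466442 + √(1190232 - 1292058))/((1783582 + R) + c) = (3466442 + √(1190232 - 1292058))/((1783582 + 1746069) + 1028632) = (3466442 + √(-101826))/(3529651 + 1028632) = (3466442 + 3*I*√11314)/4558283 = (3466442 + 3*I*√11314)*(1/4558283) = 3466442/4558283 + 3*I*√11314/4558283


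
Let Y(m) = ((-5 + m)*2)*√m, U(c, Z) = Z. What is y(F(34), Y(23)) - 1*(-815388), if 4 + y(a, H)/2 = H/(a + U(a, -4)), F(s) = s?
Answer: 815380 + 12*√23/5 ≈ 8.1539e+5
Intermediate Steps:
Y(m) = √m*(-10 + 2*m) (Y(m) = (-10 + 2*m)*√m = √m*(-10 + 2*m))
y(a, H) = -8 + 2*H/(-4 + a) (y(a, H) = -8 + 2*(H/(a - 4)) = -8 + 2*(H/(-4 + a)) = -8 + 2*H/(-4 + a))
y(F(34), Y(23)) - 1*(-815388) = 2*(16 + 2*√23*(-5 + 23) - 4*34)/(-4 + 34) - 1*(-815388) = 2*(16 + 2*√23*18 - 136)/30 + 815388 = 2*(1/30)*(16 + 36*√23 - 136) + 815388 = 2*(1/30)*(-120 + 36*√23) + 815388 = (-8 + 12*√23/5) + 815388 = 815380 + 12*√23/5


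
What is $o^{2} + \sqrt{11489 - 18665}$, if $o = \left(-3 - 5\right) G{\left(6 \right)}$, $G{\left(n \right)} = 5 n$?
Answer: $57600 + 2 i \sqrt{1794} \approx 57600.0 + 84.711 i$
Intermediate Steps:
$o = -240$ ($o = \left(-3 - 5\right) 5 \cdot 6 = \left(-8\right) 30 = -240$)
$o^{2} + \sqrt{11489 - 18665} = \left(-240\right)^{2} + \sqrt{11489 - 18665} = 57600 + \sqrt{-7176} = 57600 + 2 i \sqrt{1794}$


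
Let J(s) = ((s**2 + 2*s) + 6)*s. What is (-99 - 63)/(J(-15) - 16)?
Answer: 162/3031 ≈ 0.053448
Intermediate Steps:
J(s) = s*(6 + s**2 + 2*s) (J(s) = (6 + s**2 + 2*s)*s = s*(6 + s**2 + 2*s))
(-99 - 63)/(J(-15) - 16) = (-99 - 63)/(-15*(6 + (-15)**2 + 2*(-15)) - 16) = -162/(-15*(6 + 225 - 30) - 16) = -162/(-15*201 - 16) = -162/(-3015 - 16) = -162/(-3031) = -162*(-1/3031) = 162/3031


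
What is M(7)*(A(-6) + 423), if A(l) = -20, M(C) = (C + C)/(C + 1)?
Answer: 2821/4 ≈ 705.25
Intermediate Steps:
M(C) = 2*C/(1 + C) (M(C) = (2*C)/(1 + C) = 2*C/(1 + C))
M(7)*(A(-6) + 423) = (2*7/(1 + 7))*(-20 + 423) = (2*7/8)*403 = (2*7*(⅛))*403 = (7/4)*403 = 2821/4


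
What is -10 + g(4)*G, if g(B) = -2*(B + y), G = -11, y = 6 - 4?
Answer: 122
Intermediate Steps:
y = 2
g(B) = -4 - 2*B (g(B) = -2*(B + 2) = -2*(2 + B) = -4 - 2*B)
-10 + g(4)*G = -10 + (-4 - 2*4)*(-11) = -10 + (-4 - 8)*(-11) = -10 - 12*(-11) = -10 + 132 = 122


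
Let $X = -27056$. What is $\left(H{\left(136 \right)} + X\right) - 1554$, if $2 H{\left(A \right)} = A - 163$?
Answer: $- \frac{57247}{2} \approx -28624.0$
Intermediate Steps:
$H{\left(A \right)} = - \frac{163}{2} + \frac{A}{2}$ ($H{\left(A \right)} = \frac{A - 163}{2} = \frac{-163 + A}{2} = - \frac{163}{2} + \frac{A}{2}$)
$\left(H{\left(136 \right)} + X\right) - 1554 = \left(\left(- \frac{163}{2} + \frac{1}{2} \cdot 136\right) - 27056\right) - 1554 = \left(\left(- \frac{163}{2} + 68\right) - 27056\right) - 1554 = \left(- \frac{27}{2} - 27056\right) - 1554 = - \frac{54139}{2} - 1554 = - \frac{57247}{2}$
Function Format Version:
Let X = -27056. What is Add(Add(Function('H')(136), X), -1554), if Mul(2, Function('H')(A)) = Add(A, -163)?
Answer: Rational(-57247, 2) ≈ -28624.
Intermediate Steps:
Function('H')(A) = Add(Rational(-163, 2), Mul(Rational(1, 2), A)) (Function('H')(A) = Mul(Rational(1, 2), Add(A, -163)) = Mul(Rational(1, 2), Add(-163, A)) = Add(Rational(-163, 2), Mul(Rational(1, 2), A)))
Add(Add(Function('H')(136), X), -1554) = Add(Add(Add(Rational(-163, 2), Mul(Rational(1, 2), 136)), -27056), -1554) = Add(Add(Add(Rational(-163, 2), 68), -27056), -1554) = Add(Add(Rational(-27, 2), -27056), -1554) = Add(Rational(-54139, 2), -1554) = Rational(-57247, 2)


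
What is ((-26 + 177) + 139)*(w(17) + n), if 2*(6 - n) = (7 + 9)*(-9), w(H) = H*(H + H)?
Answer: 190240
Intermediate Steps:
w(H) = 2*H² (w(H) = H*(2*H) = 2*H²)
n = 78 (n = 6 - (7 + 9)*(-9)/2 = 6 - 8*(-9) = 6 - ½*(-144) = 6 + 72 = 78)
((-26 + 177) + 139)*(w(17) + n) = ((-26 + 177) + 139)*(2*17² + 78) = (151 + 139)*(2*289 + 78) = 290*(578 + 78) = 290*656 = 190240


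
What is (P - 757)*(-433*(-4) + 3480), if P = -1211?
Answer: -10257216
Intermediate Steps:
(P - 757)*(-433*(-4) + 3480) = (-1211 - 757)*(-433*(-4) + 3480) = -1968*(1732 + 3480) = -1968*5212 = -10257216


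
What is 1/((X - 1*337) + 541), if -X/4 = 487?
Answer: -1/1744 ≈ -0.00057339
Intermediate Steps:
X = -1948 (X = -4*487 = -1948)
1/((X - 1*337) + 541) = 1/((-1948 - 1*337) + 541) = 1/((-1948 - 337) + 541) = 1/(-2285 + 541) = 1/(-1744) = -1/1744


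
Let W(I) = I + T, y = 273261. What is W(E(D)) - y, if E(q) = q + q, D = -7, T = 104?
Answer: -273171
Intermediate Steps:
E(q) = 2*q
W(I) = 104 + I (W(I) = I + 104 = 104 + I)
W(E(D)) - y = (104 + 2*(-7)) - 1*273261 = (104 - 14) - 273261 = 90 - 273261 = -273171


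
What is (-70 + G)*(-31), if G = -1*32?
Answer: 3162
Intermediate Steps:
G = -32
(-70 + G)*(-31) = (-70 - 32)*(-31) = -102*(-31) = 3162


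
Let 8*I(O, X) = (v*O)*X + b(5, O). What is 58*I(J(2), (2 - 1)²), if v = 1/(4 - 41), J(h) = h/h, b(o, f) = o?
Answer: 1334/37 ≈ 36.054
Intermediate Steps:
J(h) = 1
v = -1/37 (v = 1/(-37) = -1/37 ≈ -0.027027)
I(O, X) = 5/8 - O*X/296 (I(O, X) = ((-O/37)*X + 5)/8 = (-O*X/37 + 5)/8 = (5 - O*X/37)/8 = 5/8 - O*X/296)
58*I(J(2), (2 - 1)²) = 58*(5/8 - 1/296*1*(2 - 1)²) = 58*(5/8 - 1/296*1*1²) = 58*(5/8 - 1/296*1*1) = 58*(5/8 - 1/296) = 58*(23/37) = 1334/37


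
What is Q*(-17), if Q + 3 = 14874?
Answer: -252807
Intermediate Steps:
Q = 14871 (Q = -3 + 14874 = 14871)
Q*(-17) = 14871*(-17) = -252807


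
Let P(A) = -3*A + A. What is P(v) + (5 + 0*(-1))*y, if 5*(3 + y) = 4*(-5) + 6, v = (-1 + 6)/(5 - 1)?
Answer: -63/2 ≈ -31.500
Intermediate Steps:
v = 5/4 ≈ 1.2500
P(A) = -2*A
y = -29/5 (y = -3 + (4*(-5) + 6)/5 = -3 + (-20 + 6)/5 = -3 + (1/5)*(-14) = -3 - 14/5 = -29/5 ≈ -5.8000)
P(v) + (5 + 0*(-1))*y = -2*5/4 + (5 + 0*(-1))*(-29/5) = -5/2 + (5 + 0)*(-29/5) = -5/2 + 5*(-29/5) = -5/2 - 29 = -63/2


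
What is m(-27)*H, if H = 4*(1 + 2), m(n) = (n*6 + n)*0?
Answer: 0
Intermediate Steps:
m(n) = 0 (m(n) = (6*n + n)*0 = (7*n)*0 = 0)
H = 12 (H = 4*3 = 12)
m(-27)*H = 0*12 = 0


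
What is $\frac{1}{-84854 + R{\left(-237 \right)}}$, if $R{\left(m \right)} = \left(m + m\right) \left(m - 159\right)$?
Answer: $\frac{1}{102850} \approx 9.7229 \cdot 10^{-6}$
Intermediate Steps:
$R{\left(m \right)} = 2 m \left(-159 + m\right)$
$\frac{1}{-84854 + R{\left(-237 \right)}} = \frac{1}{-84854 + 2 \left(-237\right) \left(-159 - 237\right)} = \frac{1}{-84854 + 2 \left(-237\right) \left(-396\right)} = \frac{1}{-84854 + 187704} = \frac{1}{102850}$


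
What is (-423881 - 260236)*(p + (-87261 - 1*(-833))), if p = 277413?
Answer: -130656085245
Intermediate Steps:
(-423881 - 260236)*(p + (-87261 - 1*(-833))) = (-423881 - 260236)*(277413 + (-87261 - 1*(-833))) = -684117*(277413 + (-87261 + 833)) = -684117*(277413 - 86428) = -684117*190985 = -130656085245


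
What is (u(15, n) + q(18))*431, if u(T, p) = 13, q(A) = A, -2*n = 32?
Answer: 13361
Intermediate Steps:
n = -16 (n = -1/2*32 = -16)
(u(15, n) + q(18))*431 = (13 + 18)*431 = 31*431 = 13361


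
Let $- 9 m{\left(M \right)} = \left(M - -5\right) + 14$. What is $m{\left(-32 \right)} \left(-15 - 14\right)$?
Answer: $- \frac{377}{9} \approx -41.889$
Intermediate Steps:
$m{\left(M \right)} = - \frac{19}{9} - \frac{M}{9}$ ($m{\left(M \right)} = - \frac{\left(M - -5\right) + 14}{9} = - \frac{\left(M + 5\right) + 14}{9} = - \frac{\left(5 + M\right) + 14}{9} = - \frac{19 + M}{9} = - \frac{19}{9} - \frac{M}{9}$)
$m{\left(-32 \right)} \left(-15 - 14\right) = \left(- \frac{19}{9} - - \frac{32}{9}\right) \left(-15 - 14\right) = \left(- \frac{19}{9} + \frac{32}{9}\right) \left(-29\right) = \frac{13}{9} \left(-29\right) = - \frac{377}{9}$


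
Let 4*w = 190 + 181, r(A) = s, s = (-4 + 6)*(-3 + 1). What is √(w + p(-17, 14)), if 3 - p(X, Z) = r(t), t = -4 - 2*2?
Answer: √399/2 ≈ 9.9875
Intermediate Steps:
s = -4 (s = 2*(-2) = -4)
t = -8 (t = -4 - 4 = -8)
r(A) = -4
p(X, Z) = 7 (p(X, Z) = 3 - 1*(-4) = 3 + 4 = 7)
w = 371/4 (w = (190 + 181)/4 = (¼)*371 = 371/4 ≈ 92.750)
√(w + p(-17, 14)) = √(371/4 + 7) = √(399/4) = √399/2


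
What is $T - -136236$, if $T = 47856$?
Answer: $184092$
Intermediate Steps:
$T - -136236 = 47856 - -136236 = 47856 + 136236 = 184092$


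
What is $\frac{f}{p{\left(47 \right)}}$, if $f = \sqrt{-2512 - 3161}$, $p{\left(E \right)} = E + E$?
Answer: $\frac{i \sqrt{5673}}{94} \approx 0.80127 i$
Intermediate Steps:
$p{\left(E \right)} = 2 E$
$f = i \sqrt{5673}$ ($f = \sqrt{-5673} = i \sqrt{5673} \approx 75.319 i$)
$\frac{f}{p{\left(47 \right)}} = \frac{i \sqrt{5673}}{2 \cdot 47} = \frac{i \sqrt{5673}}{94}$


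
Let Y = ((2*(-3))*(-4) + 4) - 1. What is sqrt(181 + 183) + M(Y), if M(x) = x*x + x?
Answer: 756 + 2*sqrt(91) ≈ 775.08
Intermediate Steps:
Y = 27 (Y = (-6*(-4) + 4) - 1 = (24 + 4) - 1 = 28 - 1 = 27)
M(x) = x + x**2 (M(x) = x**2 + x = x + x**2)
sqrt(181 + 183) + M(Y) = sqrt(181 + 183) + 27*(1 + 27) = sqrt(364) + 27*28 = 2*sqrt(91) + 756 = 756 + 2*sqrt(91)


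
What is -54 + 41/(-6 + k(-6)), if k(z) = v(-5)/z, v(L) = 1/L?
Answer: -10896/179 ≈ -60.872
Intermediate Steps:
k(z) = -1/(5*z) (k(z) = 1/((-5)*z) = -1/(5*z))
-54 + 41/(-6 + k(-6)) = -54 + 41/(-6 - ⅕/(-6)) = -54 + 41/(-6 - ⅕*(-⅙)) = -54 + 41/(-6 + 1/30) = -54 + 41/(-179/30) = -54 + 41*(-30/179) = -54 - 1230/179 = -10896/179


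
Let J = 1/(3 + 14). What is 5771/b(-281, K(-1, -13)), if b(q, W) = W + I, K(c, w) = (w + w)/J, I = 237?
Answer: -5771/205 ≈ -28.151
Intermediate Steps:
J = 1/17 ≈ 0.058824
K(c, w) = 34*w (K(c, w) = (w + w)/(1/17) = (2*w)*17 = 34*w)
b(q, W) = 237 + W (b(q, W) = W + 237 = 237 + W)
5771/b(-281, K(-1, -13)) = 5771/(237 + 34*(-13)) = 5771/(237 - 442) = 5771/(-205) = 5771*(-1/205) = -5771/205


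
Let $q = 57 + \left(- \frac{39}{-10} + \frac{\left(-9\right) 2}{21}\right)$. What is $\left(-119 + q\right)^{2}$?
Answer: $\frac{17032129}{4900} \approx 3475.9$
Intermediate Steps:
$q = \frac{4203}{70}$ ($q = 57 - - \frac{213}{70} = 57 + \left(\frac{39}{10} - \frac{6}{7}\right) = 57 + \frac{213}{70} = \frac{4203}{70} \approx 60.043$)
$\left(-119 + q\right)^{2} = \left(-119 + \frac{4203}{70}\right)^{2} = \left(- \frac{4127}{70}\right)^{2} = \frac{17032129}{4900}$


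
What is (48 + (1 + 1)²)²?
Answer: 2704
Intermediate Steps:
(48 + (1 + 1)²)² = (48 + 2²)² = (48 + 4)² = 52² = 2704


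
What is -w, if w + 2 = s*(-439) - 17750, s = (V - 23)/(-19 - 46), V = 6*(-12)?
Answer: 239117/13 ≈ 18394.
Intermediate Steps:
V = -72
s = 19/13 (s = (-72 - 23)/(-19 - 46) = -95/(-65) = -95*(-1/65) = 19/13 ≈ 1.4615)
w = -239117/13 (w = -2 + ((19/13)*(-439) - 17750) = -2 + (-8341/13 - 17750) = -2 - 239091/13 = -239117/13 ≈ -18394.)
-w = -1*(-239117/13) = 239117/13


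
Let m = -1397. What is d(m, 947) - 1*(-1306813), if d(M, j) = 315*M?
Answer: 866758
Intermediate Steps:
d(m, 947) - 1*(-1306813) = 315*(-1397) - 1*(-1306813) = -440055 + 1306813 = 866758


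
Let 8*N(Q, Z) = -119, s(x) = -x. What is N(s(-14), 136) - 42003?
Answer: -336143/8 ≈ -42018.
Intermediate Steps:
N(Q, Z) = -119/8 (N(Q, Z) = (⅛)*(-119) = -119/8)
N(s(-14), 136) - 42003 = -119/8 - 42003 = -336143/8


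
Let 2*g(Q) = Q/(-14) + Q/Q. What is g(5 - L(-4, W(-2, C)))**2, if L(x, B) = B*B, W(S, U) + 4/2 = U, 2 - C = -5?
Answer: 289/196 ≈ 1.4745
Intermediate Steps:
C = 7 (C = 2 - 1*(-5) = 2 + 5 = 7)
W(S, U) = -2 + U
L(x, B) = B**2
g(Q) = 1/2 - Q/28 (g(Q) = (Q/(-14) + Q/Q)/2 = (Q*(-1/14) + 1)/2 = (-Q/14 + 1)/2 = (1 - Q/14)/2 = 1/2 - Q/28)
g(5 - L(-4, W(-2, C)))**2 = (1/2 - (5 - (-2 + 7)**2)/28)**2 = (1/2 - (5 - 1*5**2)/28)**2 = (1/2 - (5 - 1*25)/28)**2 = (1/2 - (5 - 25)/28)**2 = (1/2 - 1/28*(-20))**2 = (1/2 + 5/7)**2 = (17/14)**2 = 289/196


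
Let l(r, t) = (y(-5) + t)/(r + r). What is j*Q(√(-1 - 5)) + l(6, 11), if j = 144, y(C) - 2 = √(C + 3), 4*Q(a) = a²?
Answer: -2579/12 + I*√2/12 ≈ -214.92 + 0.11785*I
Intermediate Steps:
Q(a) = a²/4
y(C) = 2 + √(3 + C) (y(C) = 2 + √(C + 3) = 2 + √(3 + C))
l(r, t) = (2 + t + I*√2)/(2*r) (l(r, t) = ((2 + √(3 - 5)) + t)/(r + r) = ((2 + √(-2)) + t)/((2*r)) = ((2 + I*√2) + t)*(1/(2*r)) = (2 + t + I*√2)*(1/(2*r)) = (2 + t + I*√2)/(2*r))
j*Q(√(-1 - 5)) + l(6, 11) = 144*((√(-1 - 5))²/4) + (½)*(2 + 11 + I*√2)/6 = 144*((√(-6))²/4) + (½)*(⅙)*(13 + I*√2) = 144*((I*√6)²/4) + (13/12 + I*√2/12) = 144*((¼)*(-6)) + (13/12 + I*√2/12) = 144*(-3/2) + (13/12 + I*√2/12) = -216 + (13/12 + I*√2/12) = -2579/12 + I*√2/12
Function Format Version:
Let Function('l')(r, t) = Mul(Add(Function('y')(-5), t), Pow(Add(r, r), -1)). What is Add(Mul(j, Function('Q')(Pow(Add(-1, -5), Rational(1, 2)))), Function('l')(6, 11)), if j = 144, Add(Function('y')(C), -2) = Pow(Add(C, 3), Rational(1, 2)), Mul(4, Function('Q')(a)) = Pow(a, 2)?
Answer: Add(Rational(-2579, 12), Mul(Rational(1, 12), I, Pow(2, Rational(1, 2)))) ≈ Add(-214.92, Mul(0.11785, I))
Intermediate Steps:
Function('Q')(a) = Mul(Rational(1, 4), Pow(a, 2))
Function('y')(C) = Add(2, Pow(Add(3, C), Rational(1, 2))) (Function('y')(C) = Add(2, Pow(Add(C, 3), Rational(1, 2))) = Add(2, Pow(Add(3, C), Rational(1, 2))))
Function('l')(r, t) = Mul(Rational(1, 2), Pow(r, -1), Add(2, t, Mul(I, Pow(2, Rational(1, 2))))) (Function('l')(r, t) = Mul(Add(Add(2, Pow(Add(3, -5), Rational(1, 2))), t), Pow(Add(r, r), -1)) = Mul(Add(Add(2, Pow(-2, Rational(1, 2))), t), Pow(Mul(2, r), -1)) = Mul(Add(Add(2, Mul(I, Pow(2, Rational(1, 2)))), t), Mul(Rational(1, 2), Pow(r, -1))) = Mul(Add(2, t, Mul(I, Pow(2, Rational(1, 2)))), Mul(Rational(1, 2), Pow(r, -1))) = Mul(Rational(1, 2), Pow(r, -1), Add(2, t, Mul(I, Pow(2, Rational(1, 2))))))
Add(Mul(j, Function('Q')(Pow(Add(-1, -5), Rational(1, 2)))), Function('l')(6, 11)) = Add(Mul(144, Mul(Rational(1, 4), Pow(Pow(Add(-1, -5), Rational(1, 2)), 2))), Mul(Rational(1, 2), Pow(6, -1), Add(2, 11, Mul(I, Pow(2, Rational(1, 2)))))) = Add(Mul(144, Mul(Rational(1, 4), Pow(Pow(-6, Rational(1, 2)), 2))), Mul(Rational(1, 2), Rational(1, 6), Add(13, Mul(I, Pow(2, Rational(1, 2)))))) = Add(Mul(144, Mul(Rational(1, 4), Pow(Mul(I, Pow(6, Rational(1, 2))), 2))), Add(Rational(13, 12), Mul(Rational(1, 12), I, Pow(2, Rational(1, 2))))) = Add(Mul(144, Mul(Rational(1, 4), -6)), Add(Rational(13, 12), Mul(Rational(1, 12), I, Pow(2, Rational(1, 2))))) = Add(Mul(144, Rational(-3, 2)), Add(Rational(13, 12), Mul(Rational(1, 12), I, Pow(2, Rational(1, 2))))) = Add(-216, Add(Rational(13, 12), Mul(Rational(1, 12), I, Pow(2, Rational(1, 2))))) = Add(Rational(-2579, 12), Mul(Rational(1, 12), I, Pow(2, Rational(1, 2))))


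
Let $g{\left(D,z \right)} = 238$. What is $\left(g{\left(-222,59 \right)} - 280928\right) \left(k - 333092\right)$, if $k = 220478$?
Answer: $31609623660$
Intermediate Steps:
$\left(g{\left(-222,59 \right)} - 280928\right) \left(k - 333092\right) = \left(238 - 280928\right) \left(220478 - 333092\right) = \left(-280690\right) \left(-112614\right) = 31609623660$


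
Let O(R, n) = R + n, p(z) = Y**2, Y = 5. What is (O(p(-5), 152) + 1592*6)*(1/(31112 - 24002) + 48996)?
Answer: 376578847441/790 ≈ 4.7668e+8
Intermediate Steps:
p(z) = 25 (p(z) = 5**2 = 25)
(O(p(-5), 152) + 1592*6)*(1/(31112 - 24002) + 48996) = ((25 + 152) + 1592*6)*(1/(31112 - 24002) + 48996) = (177 + 9552)*(1/7110 + 48996) = 9729*(1/7110 + 48996) = 9729*(348361561/7110) = 376578847441/790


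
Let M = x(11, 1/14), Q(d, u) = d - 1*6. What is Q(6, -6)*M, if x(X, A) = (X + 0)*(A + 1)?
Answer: 0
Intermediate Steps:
Q(d, u) = -6 + d (Q(d, u) = d - 6 = -6 + d)
x(X, A) = X*(1 + A)
M = 165/14 (M = 11*(1 + 1/14) = 11*(15/14) = 165/14 ≈ 11.786)
Q(6, -6)*M = (-6 + 6)*(165/14) = 0*(165/14) = 0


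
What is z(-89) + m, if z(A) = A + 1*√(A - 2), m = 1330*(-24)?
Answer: -32009 + I*√91 ≈ -32009.0 + 9.5394*I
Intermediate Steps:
m = -31920
z(A) = A + √(-2 + A) (z(A) = A + 1*√(-2 + A) = A + √(-2 + A))
z(-89) + m = (-89 + √(-2 - 89)) - 31920 = (-89 + √(-91)) - 31920 = (-89 + I*√91) - 31920 = -32009 + I*√91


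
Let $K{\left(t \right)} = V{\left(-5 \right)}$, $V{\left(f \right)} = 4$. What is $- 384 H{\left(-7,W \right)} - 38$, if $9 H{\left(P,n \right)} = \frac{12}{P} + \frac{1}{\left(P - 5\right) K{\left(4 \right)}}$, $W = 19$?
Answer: $\frac{2270}{63} \approx 36.032$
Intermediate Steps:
$K{\left(t \right)} = 4$
$H{\left(P,n \right)} = \frac{1}{36 \left(-5 + P\right)} + \frac{4}{3 P}$ ($H{\left(P,n \right)} = \frac{\frac{12}{P} + \frac{1}{\left(P - 5\right) 4}}{9} = \frac{\frac{12}{P} + \frac{1}{-5 + P} \frac{1}{4}}{9} = \frac{\frac{12}{P} + \frac{1}{4 \left(-5 + P\right)}}{9} = \frac{1}{36 \left(-5 + P\right)} + \frac{4}{3 P}$)
$- 384 H{\left(-7,W \right)} - 38 = - 384 \frac{-240 + 49 \left(-7\right)}{36 \left(-7\right) \left(-5 - 7\right)} - 38 = - 384 \cdot \frac{1}{36} \left(- \frac{1}{7}\right) \frac{1}{-12} \left(-240 - 343\right) - 38 = - 384 \cdot \frac{1}{36} \left(- \frac{1}{7}\right) \left(- \frac{1}{12}\right) \left(-583\right) - 38 = \left(-384\right) \left(- \frac{583}{3024}\right) - 38 = \frac{4664}{63} - 38 = \frac{2270}{63}$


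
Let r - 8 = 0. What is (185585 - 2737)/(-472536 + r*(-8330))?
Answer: -22856/67397 ≈ -0.33912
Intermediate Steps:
r = 8 (r = 8 + 0 = 8)
(185585 - 2737)/(-472536 + r*(-8330)) = (185585 - 2737)/(-472536 + 8*(-8330)) = 182848/(-472536 - 66640) = 182848/(-539176) = 182848*(-1/539176) = -22856/67397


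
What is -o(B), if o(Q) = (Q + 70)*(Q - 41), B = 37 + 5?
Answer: -112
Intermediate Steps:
B = 42
o(Q) = (-41 + Q)*(70 + Q) (o(Q) = (70 + Q)*(-41 + Q) = (-41 + Q)*(70 + Q))
-o(B) = -(-2870 + 42² + 29*42) = -(-2870 + 1764 + 1218) = -1*112 = -112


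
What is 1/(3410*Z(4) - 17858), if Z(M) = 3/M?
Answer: -2/30601 ≈ -6.5357e-5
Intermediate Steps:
1/(3410*Z(4) - 17858) = 1/(3410*(3/4) - 17858) = 1/(5115/2 - 17858) = 1/(-30601/2) = -2/30601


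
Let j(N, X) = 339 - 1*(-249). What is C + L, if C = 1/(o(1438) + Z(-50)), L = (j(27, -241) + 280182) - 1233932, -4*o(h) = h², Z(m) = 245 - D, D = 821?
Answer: -493296601995/517537 ≈ -9.5316e+5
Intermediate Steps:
Z(m) = -576 (Z(m) = 245 - 1*821 = 245 - 821 = -576)
o(h) = -h²/4
j(N, X) = 588 (j(N, X) = 339 + 249 = 588)
L = -953162 (L = (588 + 280182) - 1233932 = 280770 - 1233932 = -953162)
C = -1/517537 (C = 1/(-¼*1438² - 576) = 1/(-¼*2067844 - 576) = 1/(-516961 - 576) = 1/(-517537) = -1/517537 ≈ -1.9322e-6)
C + L = -1/517537 - 953162 = -493296601995/517537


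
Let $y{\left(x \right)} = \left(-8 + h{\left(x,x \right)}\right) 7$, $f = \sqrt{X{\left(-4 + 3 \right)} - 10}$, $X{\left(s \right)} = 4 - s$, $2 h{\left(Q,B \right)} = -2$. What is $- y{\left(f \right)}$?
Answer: $63$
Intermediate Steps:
$h{\left(Q,B \right)} = -1$ ($h{\left(Q,B \right)} = \frac{1}{2} \left(-2\right) = -1$)
$f = i \sqrt{5}$ ($f = \sqrt{\left(4 - \left(-4 + 3\right)\right) - 10} = \sqrt{\left(4 - -1\right) - 10} = \sqrt{\left(4 + 1\right) - 10} = \sqrt{5 - 10} = \sqrt{-5} = i \sqrt{5} \approx 2.2361 i$)
$y{\left(x \right)} = -63$ ($y{\left(x \right)} = \left(-8 - 1\right) 7 = \left(-9\right) 7 = -63$)
$- y{\left(f \right)} = \left(-1\right) \left(-63\right) = 63$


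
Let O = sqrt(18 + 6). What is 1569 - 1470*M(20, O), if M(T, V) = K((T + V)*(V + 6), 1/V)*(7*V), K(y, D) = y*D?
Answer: -1480191 - 535080*sqrt(6) ≈ -2.7909e+6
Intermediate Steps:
K(y, D) = D*y
O = 2*sqrt(6) (O = sqrt(24) = 2*sqrt(6) ≈ 4.8990)
M(T, V) = 7*(6 + V)*(T + V) (M(T, V) = ((1/V)*((T + V)*(V + 6)))*(7*V) = (((T + V)*(6 + V))/V)*(7*V) = (((6 + V)*(T + V))/V)*(7*V) = ((6 + V)*(T + V)/V)*(7*V) = 7*(6 + V)*(T + V))
1569 - 1470*M(20, O) = 1569 - 1470*(7*(2*sqrt(6))**2 + 42*20 + 42*(2*sqrt(6)) + 7*20*(2*sqrt(6))) = 1569 - 1470*(7*24 + 840 + 84*sqrt(6) + 280*sqrt(6)) = 1569 - 1470*(168 + 840 + 84*sqrt(6) + 280*sqrt(6)) = 1569 - 1470*(1008 + 364*sqrt(6)) = 1569 + (-1481760 - 535080*sqrt(6)) = -1480191 - 535080*sqrt(6)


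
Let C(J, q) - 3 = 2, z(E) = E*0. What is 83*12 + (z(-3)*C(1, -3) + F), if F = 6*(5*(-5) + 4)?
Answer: 870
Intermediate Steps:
z(E) = 0
F = -126 (F = 6*(-25 + 4) = 6*(-21) = -126)
C(J, q) = 5 (C(J, q) = 3 + 2 = 5)
83*12 + (z(-3)*C(1, -3) + F) = 83*12 + (0*5 - 126) = 996 + (0 - 126) = 996 - 126 = 870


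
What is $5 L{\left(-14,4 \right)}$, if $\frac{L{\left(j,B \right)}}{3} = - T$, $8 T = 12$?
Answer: $- \frac{45}{2} \approx -22.5$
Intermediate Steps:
$T = \frac{3}{2}$ ($T = \frac{1}{8} \cdot 12 = \frac{3}{2} \approx 1.5$)
$L{\left(j,B \right)} = - \frac{9}{2}$ ($L{\left(j,B \right)} = 3 \left(\left(-1\right) \frac{3}{2}\right) = 3 \left(- \frac{3}{2}\right) = - \frac{9}{2}$)
$5 L{\left(-14,4 \right)} = 5 \left(- \frac{9}{2}\right) = - \frac{45}{2}$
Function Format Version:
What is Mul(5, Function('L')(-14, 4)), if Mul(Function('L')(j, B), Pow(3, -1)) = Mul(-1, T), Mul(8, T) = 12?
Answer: Rational(-45, 2) ≈ -22.500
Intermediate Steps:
T = Rational(3, 2) (T = Mul(Rational(1, 8), 12) = Rational(3, 2) ≈ 1.5000)
Function('L')(j, B) = Rational(-9, 2) (Function('L')(j, B) = Mul(3, Mul(-1, Rational(3, 2))) = Mul(3, Rational(-3, 2)) = Rational(-9, 2))
Mul(5, Function('L')(-14, 4)) = Mul(5, Rational(-9, 2)) = Rational(-45, 2)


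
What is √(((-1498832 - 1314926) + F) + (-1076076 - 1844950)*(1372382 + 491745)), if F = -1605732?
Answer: 4*I*√340322990862 ≈ 2.3335e+6*I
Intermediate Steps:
√(((-1498832 - 1314926) + F) + (-1076076 - 1844950)*(1372382 + 491745)) = √(((-1498832 - 1314926) - 1605732) + (-1076076 - 1844950)*(1372382 + 491745)) = √((-2813758 - 1605732) - 2921026*1864127) = √(-4419490 - 5445163434302) = √(-5445167853792) = 4*I*√340322990862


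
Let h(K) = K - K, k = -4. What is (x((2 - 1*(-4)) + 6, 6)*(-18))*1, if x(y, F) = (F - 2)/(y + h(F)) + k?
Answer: 66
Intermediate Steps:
h(K) = 0
x(y, F) = -4 + (-2 + F)/y (x(y, F) = (F - 2)/(y + 0) - 4 = (-2 + F)/y - 4 = -4 + (-2 + F)/y)
(x((2 - 1*(-4)) + 6, 6)*(-18))*1 = (((-2 + 6 - 4*((2 - 1*(-4)) + 6))/((2 - 1*(-4)) + 6))*(-18))*1 = (((-2 + 6 - 4*((2 + 4) + 6))/((2 + 4) + 6))*(-18))*1 = (((-2 + 6 - 4*(6 + 6))/(6 + 6))*(-18))*1 = (((-2 + 6 - 4*12)/12)*(-18))*1 = (((-2 + 6 - 48)/12)*(-18))*1 = (((1/12)*(-44))*(-18))*1 = -11/3*(-18)*1 = 66*1 = 66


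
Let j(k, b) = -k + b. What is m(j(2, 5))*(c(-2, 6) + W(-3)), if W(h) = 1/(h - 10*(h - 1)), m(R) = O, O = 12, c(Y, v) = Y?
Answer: -876/37 ≈ -23.676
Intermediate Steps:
j(k, b) = b - k
m(R) = 12
W(h) = 1/(10 - 9*h) (W(h) = 1/(h - 10*(-1 + h)) = 1/(h + (10 - 10*h)) = 1/(10 - 9*h))
m(j(2, 5))*(c(-2, 6) + W(-3)) = 12*(-2 - 1/(-10 + 9*(-3))) = 12*(-2 - 1/(-10 - 27)) = 12*(-2 - 1/(-37)) = 12*(-2 - 1*(-1/37)) = 12*(-2 + 1/37) = 12*(-73/37) = -876/37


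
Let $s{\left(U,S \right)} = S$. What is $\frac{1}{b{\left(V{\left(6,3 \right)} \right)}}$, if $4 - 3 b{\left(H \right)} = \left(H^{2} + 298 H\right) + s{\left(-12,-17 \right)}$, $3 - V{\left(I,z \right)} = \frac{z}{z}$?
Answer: $- \frac{1}{193} \approx -0.0051813$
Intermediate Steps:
$V{\left(I,z \right)} = 2$ ($V{\left(I,z \right)} = 3 - \frac{z}{z} = 3 - 1 = 2$)
$b{\left(H \right)} = 7 - \frac{298 H}{3} - \frac{H^{2}}{3}$ ($b{\left(H \right)} = \frac{4}{3} - \frac{\left(H^{2} + 298 H\right) - 17}{3} = \frac{4}{3} - \frac{-17 + H^{2} + 298 H}{3} = \frac{4}{3} - \left(- \frac{17}{3} + \frac{H^{2}}{3} + \frac{298 H}{3}\right) = 7 - \frac{298 H}{3} - \frac{H^{2}}{3}$)
$\frac{1}{b{\left(V{\left(6,3 \right)} \right)}} = \frac{1}{7 - \frac{596}{3} - \frac{2^{2}}{3}} = \frac{1}{7 - \frac{596}{3} - \frac{4}{3}} = \frac{1}{-193} = - \frac{1}{193}$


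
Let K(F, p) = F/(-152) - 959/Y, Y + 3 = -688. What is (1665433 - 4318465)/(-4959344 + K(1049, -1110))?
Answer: 278653257024/520890398099 ≈ 0.53496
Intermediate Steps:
Y = -691 (Y = -3 - 688 = -691)
K(F, p) = 959/691 - F/152 (K(F, p) = F/(-152) - 959/(-691) = F*(-1/152) - 959*(-1/691) = -F/152 + 959/691 = 959/691 - F/152)
(1665433 - 4318465)/(-4959344 + K(1049, -1110)) = (1665433 - 4318465)/(-4959344 + (959/691 - 1/152*1049)) = -2653032/(-4959344 + (959/691 - 1049/152)) = -2653032/(-4959344 - 579091/105032) = -2653032/(-520890398099/105032) = -2653032*(-105032/520890398099) = 278653257024/520890398099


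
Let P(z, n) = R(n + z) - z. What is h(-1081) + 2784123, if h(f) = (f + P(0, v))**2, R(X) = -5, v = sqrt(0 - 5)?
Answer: 3963519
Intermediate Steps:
v = I*sqrt(5) (v = sqrt(-5) = I*sqrt(5) ≈ 2.2361*I)
P(z, n) = -5 - z
h(f) = (-5 + f)**2 (h(f) = (f + (-5 - 1*0))**2 = (f + (-5 + 0))**2 = (f - 5)**2 = (-5 + f)**2)
h(-1081) + 2784123 = (-5 - 1081)**2 + 2784123 = (-1086)**2 + 2784123 = 1179396 + 2784123 = 3963519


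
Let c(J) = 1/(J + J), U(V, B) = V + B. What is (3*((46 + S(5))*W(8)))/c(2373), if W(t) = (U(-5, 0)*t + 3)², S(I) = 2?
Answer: 935607456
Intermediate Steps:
U(V, B) = B + V
W(t) = (3 - 5*t)² (W(t) = ((0 - 5)*t + 3)² = (-5*t + 3)² = (3 - 5*t)²)
c(J) = 1/(2*J)
(3*((46 + S(5))*W(8)))/c(2373) = (3*((46 + 2)*(3 - 5*8)²))/(((½)/2373)) = (3*(48*(3 - 40)²))/(((½)*(1/2373))) = (3*(48*(-37)²))/(1/4746) = (3*(48*1369))*4746 = (3*65712)*4746 = 197136*4746 = 935607456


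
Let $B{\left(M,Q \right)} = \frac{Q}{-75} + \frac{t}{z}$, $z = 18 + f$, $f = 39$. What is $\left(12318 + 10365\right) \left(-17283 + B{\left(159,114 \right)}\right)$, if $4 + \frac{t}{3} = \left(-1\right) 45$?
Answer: $- \frac{186258551076}{475} \approx -3.9212 \cdot 10^{8}$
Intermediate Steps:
$t = -147$ ($t = -12 + 3 \left(\left(-1\right) 45\right) = -12 + 3 \left(-45\right) = -12 - 135 = -147$)
$z = 57$ ($z = 18 + 39 = 57$)
$B{\left(M,Q \right)} = - \frac{49}{19} - \frac{Q}{75}$ ($B{\left(M,Q \right)} = \frac{Q}{-75} - \frac{147}{57} = Q \left(- \frac{1}{75}\right) - \frac{49}{19} = - \frac{Q}{75} - \frac{49}{19} = - \frac{49}{19} - \frac{Q}{75}$)
$\left(12318 + 10365\right) \left(-17283 + B{\left(159,114 \right)}\right) = \left(12318 + 10365\right) \left(-17283 - \frac{1947}{475}\right) = 22683 \left(-17283 - \frac{1947}{475}\right) = 22683 \left(- \frac{8211372}{475}\right) = - \frac{186258551076}{475}$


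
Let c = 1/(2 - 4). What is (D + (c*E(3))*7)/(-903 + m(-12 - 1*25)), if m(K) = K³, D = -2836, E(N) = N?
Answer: 5693/103112 ≈ 0.055212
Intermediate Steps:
c = -½ (c = 1/(-2) = -½ ≈ -0.50000)
(D + (c*E(3))*7)/(-903 + m(-12 - 1*25)) = (-2836 - ½*3*7)/(-903 + (-12 - 1*25)³) = (-2836 - 3/2*7)/(-903 + (-12 - 25)³) = (-2836 - 21/2)/(-903 + (-37)³) = -5693/(2*(-903 - 50653)) = -5693/2/(-51556) = -5693/2*(-1/51556) = 5693/103112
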